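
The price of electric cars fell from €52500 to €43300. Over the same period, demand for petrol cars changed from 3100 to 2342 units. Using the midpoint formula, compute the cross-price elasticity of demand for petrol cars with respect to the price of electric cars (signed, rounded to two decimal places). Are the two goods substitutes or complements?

1.45; substitutes

%ΔQ_{petrol cars} = (2342 − 3100)/avg = -758/2721 = -0.278574…
%ΔP_{electric cars} = (43300 − 52500)/avg = -9200/47900 = -0.192066…
E_cross = (-758/2721) / (-9200/47900) = 1.4504…
E_cross > 0 ⇒ the goods are substitutes.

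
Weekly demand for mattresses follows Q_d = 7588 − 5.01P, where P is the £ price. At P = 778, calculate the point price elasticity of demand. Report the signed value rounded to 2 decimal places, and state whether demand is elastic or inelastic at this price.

-1.06; elastic

dQ_d/dP = −5.01. At P = 778, Q_d = 7588 − 5.01(778) = 3690.22.
Ed = (dQ_d/dP)·(P/Q_d) = −5.01 × (778/3690.22) = -1.0562…
|Ed| = 1.06 > 1, so demand is elastic.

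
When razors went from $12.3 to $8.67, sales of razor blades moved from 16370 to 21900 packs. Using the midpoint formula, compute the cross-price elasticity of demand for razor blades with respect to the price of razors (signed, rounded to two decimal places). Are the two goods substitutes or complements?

%ΔQ_{razor blades} = (21900 − 16370)/avg = 5530/19135 = 0.288999…
%ΔP_{razors} = (8.67 − 12.3)/avg = -3.63/10.485 = -0.346208…
E_cross = (5530/19135) / (-3.63/10.485) = -0.8347…
E_cross < 0 ⇒ the goods are complements.

-0.83; complements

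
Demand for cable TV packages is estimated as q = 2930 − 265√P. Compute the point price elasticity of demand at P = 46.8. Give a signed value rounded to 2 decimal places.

dq/dP = −265/(2√P) = -19.3684. At P = 46.8, q = 1117.12.
Ed = (dq/dP)·(P/q) = (-19.3684) × (46.8/1117.12) = -0.8114…

-0.81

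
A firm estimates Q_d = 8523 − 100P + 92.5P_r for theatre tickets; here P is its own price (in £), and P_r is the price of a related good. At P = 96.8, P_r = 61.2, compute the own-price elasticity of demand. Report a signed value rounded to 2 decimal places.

-2.15

At the given values, Q_d = 8523 − 100(96.8) + 92.5(61.2) = 4504.
∂Q_d/∂P = −100.
E = (-100) × (96.8/4504) = -2.1492…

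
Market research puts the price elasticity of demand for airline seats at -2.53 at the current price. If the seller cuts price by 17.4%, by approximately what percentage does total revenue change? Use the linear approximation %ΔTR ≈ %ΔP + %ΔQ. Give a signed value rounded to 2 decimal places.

+26.62%

%ΔQ ≈ Ed × %ΔP = (-2.53) × (-17.4%) = +44.0220%
%ΔTR ≈ %ΔP + %ΔQ = (-17.4%) + (+44.0220%) = +26.6220%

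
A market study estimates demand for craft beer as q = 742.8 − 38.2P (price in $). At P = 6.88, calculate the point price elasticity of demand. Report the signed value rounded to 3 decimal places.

-0.548

dq/dP = −38.2. At P = 6.88, q = 742.8 − 38.2(6.88) = 479.984.
Ed = (dq/dP)·(P/q) = −38.2 × (6.88/479.984) = -0.54755…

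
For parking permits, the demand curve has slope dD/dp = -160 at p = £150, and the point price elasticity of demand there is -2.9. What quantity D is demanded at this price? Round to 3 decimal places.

Ed = (dD/dp)·(p/D) ⇒ D = (dD/dp)·p/Ed = (-160)·150/(-2.9) = 8275.86206…

8275.862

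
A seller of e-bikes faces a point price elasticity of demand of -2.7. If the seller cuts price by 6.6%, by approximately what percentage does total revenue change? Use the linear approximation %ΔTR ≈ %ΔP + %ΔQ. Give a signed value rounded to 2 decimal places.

%ΔQ ≈ Ed × %ΔP = (-2.7) × (-6.6%) = +17.8200%
%ΔTR ≈ %ΔP + %ΔQ = (-6.6%) + (+17.8200%) = +11.2200%

+11.22%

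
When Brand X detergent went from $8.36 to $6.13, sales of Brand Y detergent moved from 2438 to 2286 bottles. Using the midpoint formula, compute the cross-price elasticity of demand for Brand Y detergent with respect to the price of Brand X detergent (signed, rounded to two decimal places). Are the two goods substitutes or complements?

0.21; substitutes

%ΔQ_{Brand Y detergent} = (2286 − 2438)/avg = -152/2362 = -0.064352…
%ΔP_{Brand X detergent} = (6.13 − 8.36)/avg = -2.23/7.245 = -0.307798…
E_cross = (-152/2362) / (-2.23/7.245) = 0.2090…
E_cross > 0 ⇒ the goods are substitutes.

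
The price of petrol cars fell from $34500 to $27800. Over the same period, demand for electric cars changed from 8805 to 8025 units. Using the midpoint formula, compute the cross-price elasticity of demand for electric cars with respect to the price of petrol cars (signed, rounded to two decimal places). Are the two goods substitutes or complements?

0.43; substitutes

%ΔQ_{electric cars} = (8025 − 8805)/avg = -780/8415 = -0.092691…
%ΔP_{petrol cars} = (27800 − 34500)/avg = -6700/31150 = -0.215088…
E_cross = (-780/8415) / (-6700/31150) = 0.4309…
E_cross > 0 ⇒ the goods are substitutes.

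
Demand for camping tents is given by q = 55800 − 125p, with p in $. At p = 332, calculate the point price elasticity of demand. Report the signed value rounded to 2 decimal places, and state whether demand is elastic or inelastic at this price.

dq/dp = −125. At p = 332, q = 55800 − 125(332) = 14300.
Ed = (dq/dp)·(p/q) = −125 × (332/14300) = -2.9020…
|Ed| = 2.90 > 1, so demand is elastic.

-2.90; elastic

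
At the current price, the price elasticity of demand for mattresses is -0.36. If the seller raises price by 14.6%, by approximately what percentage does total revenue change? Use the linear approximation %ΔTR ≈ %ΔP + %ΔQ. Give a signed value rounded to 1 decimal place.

+9.3%

%ΔQ ≈ Ed × %ΔP = (-0.36) × (+14.6%) = -5.2560%
%ΔTR ≈ %ΔP + %ΔQ = (+14.6%) + (-5.2560%) = +9.3440%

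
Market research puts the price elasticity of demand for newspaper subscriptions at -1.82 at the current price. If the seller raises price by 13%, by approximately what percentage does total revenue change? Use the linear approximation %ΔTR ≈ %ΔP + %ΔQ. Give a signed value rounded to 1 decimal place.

-10.7%

%ΔQ ≈ Ed × %ΔP = (-1.82) × (+13%) = -23.6600%
%ΔTR ≈ %ΔP + %ΔQ = (+13%) + (-23.6600%) = -10.6600%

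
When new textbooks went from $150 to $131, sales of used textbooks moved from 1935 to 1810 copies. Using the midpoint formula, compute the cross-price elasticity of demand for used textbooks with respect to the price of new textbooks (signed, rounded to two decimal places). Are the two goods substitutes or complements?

0.49; substitutes

%ΔQ_{used textbooks} = (1810 − 1935)/avg = -125/1872.5 = -0.066755…
%ΔP_{new textbooks} = (131 − 150)/avg = -19/140.5 = -0.135231…
E_cross = (-125/1872.5) / (-19/140.5) = 0.4936…
E_cross > 0 ⇒ the goods are substitutes.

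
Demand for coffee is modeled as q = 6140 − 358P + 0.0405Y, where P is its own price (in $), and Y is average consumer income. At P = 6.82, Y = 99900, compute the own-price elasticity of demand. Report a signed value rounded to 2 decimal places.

-0.32

At the given values, q = 6140 − 358(6.82) + 0.0405(99900) = 7744.39.
∂q/∂P = −358.
E = (-358) × (6.82/7744.39) = -0.3152…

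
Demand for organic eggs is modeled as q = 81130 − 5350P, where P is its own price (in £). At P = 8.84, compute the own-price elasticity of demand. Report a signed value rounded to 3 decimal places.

At the given values, q = 81130 − 5350(8.84) = 33836.
∂q/∂P = −5350.
E = (-5350) × (8.84/33836) = -1.39774…

-1.398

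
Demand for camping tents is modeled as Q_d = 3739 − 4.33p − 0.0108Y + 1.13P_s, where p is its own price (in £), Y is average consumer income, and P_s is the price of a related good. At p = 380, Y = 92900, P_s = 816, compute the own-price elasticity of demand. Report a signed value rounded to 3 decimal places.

-0.818

At the given values, Q_d = 3739 − 4.33(380) − 0.0108(92900) + 1.13(816) = 2012.36.
∂Q_d/∂p = −4.33.
E = (-4.33) × (380/2012.36) = -0.81764…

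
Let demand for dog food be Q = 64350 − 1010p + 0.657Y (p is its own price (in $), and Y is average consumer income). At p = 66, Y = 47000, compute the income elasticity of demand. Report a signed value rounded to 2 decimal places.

1.08

At the given values, Q = 64350 − 1010(66) + 0.657(47000) = 28569.
∂Q/∂Y = 0.657.
E = (0.657) × (47000/28569) = 1.0808…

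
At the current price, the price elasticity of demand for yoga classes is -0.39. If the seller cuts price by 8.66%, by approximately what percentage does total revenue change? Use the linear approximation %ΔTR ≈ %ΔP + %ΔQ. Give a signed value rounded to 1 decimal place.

%ΔQ ≈ Ed × %ΔP = (-0.39) × (-8.66%) = +3.3774%
%ΔTR ≈ %ΔP + %ΔQ = (-8.66%) + (+3.3774%) = -5.2826%

-5.3%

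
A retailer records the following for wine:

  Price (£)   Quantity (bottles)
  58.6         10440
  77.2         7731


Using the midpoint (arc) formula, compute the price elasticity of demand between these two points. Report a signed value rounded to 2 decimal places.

-1.09

%ΔQ = (7731 − 10440) / [(10440 + 7731)/2] = -2709/9085.5 = -0.298167…
%ΔP = (77.2 − 58.6) / [(58.6 + 77.2)/2] = 18.6/67.9 = 0.273932…
Arc Ed = %ΔQ / %ΔP = (-2709/9085.5) / (18.6/67.9) = -1.0884…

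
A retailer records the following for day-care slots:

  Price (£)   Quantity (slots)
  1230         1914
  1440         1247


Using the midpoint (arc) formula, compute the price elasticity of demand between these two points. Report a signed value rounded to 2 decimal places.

%ΔQ = (1247 − 1914) / [(1914 + 1247)/2] = -667/1580.5 = -0.422018…
%ΔP = (1440 − 1230) / [(1230 + 1440)/2] = 210/1335 = 0.157303…
Arc Ed = %ΔQ / %ΔP = (-667/1580.5) / (210/1335) = -2.6828…

-2.68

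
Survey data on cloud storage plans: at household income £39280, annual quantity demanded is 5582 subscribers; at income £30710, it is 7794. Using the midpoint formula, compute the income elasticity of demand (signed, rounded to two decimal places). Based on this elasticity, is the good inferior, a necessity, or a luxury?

%ΔQ = (7794 − 5582)/[( 5582 + 7794)/2] = 2212/6688 = 0.330741…
%ΔIncome = (30710 − 39280)/[( 39280 + 30710)/2] = -8570/34995 = -0.244892…
E_income = (2212/6688) / (-8570/34995) = -1.3505…
E_income < 0 ⇒ inferior good.

-1.35; inferior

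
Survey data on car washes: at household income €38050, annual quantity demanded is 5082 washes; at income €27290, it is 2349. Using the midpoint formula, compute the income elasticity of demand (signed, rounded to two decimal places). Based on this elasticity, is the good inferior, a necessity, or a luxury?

2.23; luxury

%ΔQ = (2349 − 5082)/[( 5082 + 2349)/2] = -2733/3715.5 = -0.735567…
%ΔIncome = (27290 − 38050)/[( 38050 + 27290)/2] = -10760/32670 = -0.329354…
E_income = (-2733/3715.5) / (-10760/32670) = 2.2333…
E_income > 1 ⇒ normal good, luxury.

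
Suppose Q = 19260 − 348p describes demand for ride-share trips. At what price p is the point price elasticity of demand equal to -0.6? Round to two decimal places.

20.75

Ed = −348p/(19260 − 348p). Set this equal to -0.6:
348p = 0.6·(19260 − 348p) ⇒ 348p(1 + 0.6) = 0.6·19260
p = 0.6·19260 / (348·1.6) = 20.7543…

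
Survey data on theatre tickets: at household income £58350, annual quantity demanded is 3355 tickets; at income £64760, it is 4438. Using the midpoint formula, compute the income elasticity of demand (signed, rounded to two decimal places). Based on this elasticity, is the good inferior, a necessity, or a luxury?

%ΔQ = (4438 − 3355)/[( 3355 + 4438)/2] = 1083/3896.5 = 0.277941…
%ΔIncome = (64760 − 58350)/[( 58350 + 64760)/2] = 6410/61555 = 0.104134…
E_income = (1083/3896.5) / (6410/61555) = 2.6690…
E_income > 1 ⇒ normal good, luxury.

2.67; luxury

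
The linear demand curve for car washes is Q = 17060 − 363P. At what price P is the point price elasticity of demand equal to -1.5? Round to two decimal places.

Ed = −363P/(17060 − 363P). Set this equal to -1.5:
363P = 1.5·(17060 − 363P) ⇒ 363P(1 + 1.5) = 1.5·17060
P = 1.5·17060 / (363·2.5) = 28.1983…

28.20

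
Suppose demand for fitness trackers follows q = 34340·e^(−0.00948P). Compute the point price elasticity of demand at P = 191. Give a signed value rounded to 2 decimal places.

-1.81

dq/dP = −0.00948·q = -53.2403. At P = 191, q = 5616.06.
Ed = (dq/dP)·(P/q) = (-53.2403) × (191/5616.06) = -1.8106…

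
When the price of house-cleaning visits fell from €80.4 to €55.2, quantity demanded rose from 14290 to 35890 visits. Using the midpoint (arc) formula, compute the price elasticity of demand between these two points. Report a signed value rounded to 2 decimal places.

%ΔQ = (35890 − 14290) / [(14290 + 35890)/2] = 21600/25090 = 0.860900…
%ΔP = (55.2 − 80.4) / [(80.4 + 55.2)/2] = -25.2/67.8 = -0.371681…
Arc Ed = %ΔQ / %ΔP = (21600/25090) / (-25.2/67.8) = -2.3162…

-2.32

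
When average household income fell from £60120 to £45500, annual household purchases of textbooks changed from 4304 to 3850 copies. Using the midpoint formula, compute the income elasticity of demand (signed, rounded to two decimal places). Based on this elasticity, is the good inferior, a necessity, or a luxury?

0.40; necessity

%ΔQ = (3850 − 4304)/[( 4304 + 3850)/2] = -454/4077 = -0.111356…
%ΔIncome = (45500 − 60120)/[( 60120 + 45500)/2] = -14620/52810 = -0.276841…
E_income = (-454/4077) / (-14620/52810) = 0.4022…
0 < E_income < 1 ⇒ normal good, necessity.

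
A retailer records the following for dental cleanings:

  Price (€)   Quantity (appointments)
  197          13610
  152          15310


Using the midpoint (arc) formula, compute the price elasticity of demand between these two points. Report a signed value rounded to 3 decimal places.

-0.456

%ΔQ = (15310 − 13610) / [(13610 + 15310)/2] = 1700/14460 = 0.117565…
%ΔP = (152 − 197) / [(197 + 152)/2] = -45/174.5 = -0.257879…
Arc Ed = %ΔQ / %ΔP = (1700/14460) / (-45/174.5) = -0.45589…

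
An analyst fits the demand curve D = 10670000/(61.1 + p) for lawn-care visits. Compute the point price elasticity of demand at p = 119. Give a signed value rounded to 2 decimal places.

dD/dp = −10670000/(61.1 + p)² = -328.955. At p = 119, D = 59244.9.
Ed = (dD/dp)·(p/D) = (-328.955) × (119/59244.9) = -0.6607…

-0.66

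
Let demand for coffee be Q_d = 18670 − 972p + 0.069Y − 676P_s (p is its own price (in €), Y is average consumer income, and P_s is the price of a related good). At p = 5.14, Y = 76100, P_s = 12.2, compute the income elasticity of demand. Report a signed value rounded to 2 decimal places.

0.49

At the given values, Q_d = 18670 − 972(5.14) + 0.069(76100) − 676(12.2) = 10677.62.
∂Q_d/∂Y = 0.069.
E = (0.069) × (76100/10677.62) = 0.4917…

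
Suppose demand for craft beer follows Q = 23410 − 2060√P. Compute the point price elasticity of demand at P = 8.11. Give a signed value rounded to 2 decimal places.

-0.17

dQ/dP = −2060/(2√P) = -361.682. At P = 8.11, Q = 17543.5.
Ed = (dQ/dP)·(P/Q) = (-361.682) × (8.11/17543.5) = -0.1671…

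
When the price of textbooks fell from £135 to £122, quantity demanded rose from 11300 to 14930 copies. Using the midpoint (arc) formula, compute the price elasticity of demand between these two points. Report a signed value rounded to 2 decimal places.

%ΔQ = (14930 − 11300) / [(11300 + 14930)/2] = 3630/13115 = 0.276782…
%ΔP = (122 − 135) / [(135 + 122)/2] = -13/128.5 = -0.101167…
Arc Ed = %ΔQ / %ΔP = (3630/13115) / (-13/128.5) = -2.7358…

-2.74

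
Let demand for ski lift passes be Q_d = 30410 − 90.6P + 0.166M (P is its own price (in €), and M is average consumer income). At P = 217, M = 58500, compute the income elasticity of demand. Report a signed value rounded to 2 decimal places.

At the given values, Q_d = 30410 − 90.6(217) + 0.166(58500) = 20460.8.
∂Q_d/∂M = 0.166.
E = (0.166) × (58500/20460.8) = 0.4746…

0.47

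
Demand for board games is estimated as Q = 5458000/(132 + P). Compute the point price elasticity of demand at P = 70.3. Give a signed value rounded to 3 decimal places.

-0.348

dQ/dP = −5458000/(132 + P)² = -133.365. At P = 70.3, Q = 26979.7.
Ed = (dQ/dP)·(P/Q) = (-133.365) × (70.3/26979.7) = -0.34750…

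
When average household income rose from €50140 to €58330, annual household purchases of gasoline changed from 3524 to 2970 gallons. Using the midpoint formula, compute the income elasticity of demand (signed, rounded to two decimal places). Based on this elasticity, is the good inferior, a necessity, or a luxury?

-1.13; inferior

%ΔQ = (2970 − 3524)/[( 3524 + 2970)/2] = -554/3247 = -0.170619…
%ΔIncome = (58330 − 50140)/[( 50140 + 58330)/2] = 8190/54235 = 0.151009…
E_income = (-554/3247) / (8190/54235) = -1.1298…
E_income < 0 ⇒ inferior good.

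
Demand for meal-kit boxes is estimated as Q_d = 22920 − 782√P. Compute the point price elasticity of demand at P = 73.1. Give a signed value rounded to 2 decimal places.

-0.21

dQ_d/dP = −782/(2√P) = -45.7318. At P = 73.1, Q_d = 16234.
Ed = (dQ_d/dP)·(P/Q_d) = (-45.7318) × (73.1/16234) = -0.2059…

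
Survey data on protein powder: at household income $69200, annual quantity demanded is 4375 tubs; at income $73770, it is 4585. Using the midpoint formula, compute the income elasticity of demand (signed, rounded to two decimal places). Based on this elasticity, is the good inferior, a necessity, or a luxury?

0.73; necessity

%ΔQ = (4585 − 4375)/[( 4375 + 4585)/2] = 210/4480 = 0.046875
%ΔIncome = (73770 − 69200)/[( 69200 + 73770)/2] = 4570/71485 = 0.063929…
E_income = (210/4480) / (4570/71485) = 0.7332…
0 < E_income < 1 ⇒ normal good, necessity.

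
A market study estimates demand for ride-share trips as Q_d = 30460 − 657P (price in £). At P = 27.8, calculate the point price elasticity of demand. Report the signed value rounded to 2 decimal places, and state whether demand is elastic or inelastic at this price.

-1.50; elastic

dQ_d/dP = −657. At P = 27.8, Q_d = 30460 − 657(27.8) = 12195.4.
Ed = (dQ_d/dP)·(P/Q_d) = −657 × (27.8/12195.4) = -1.4976…
|Ed| = 1.50 > 1, so demand is elastic.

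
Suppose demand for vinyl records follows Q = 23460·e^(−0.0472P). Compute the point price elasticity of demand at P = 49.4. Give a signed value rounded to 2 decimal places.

-2.33

dQ/dP = −0.0472·Q = -107.556. At P = 49.4, Q = 2278.73.
Ed = (dQ/dP)·(P/Q) = (-107.556) × (49.4/2278.73) = -2.3316…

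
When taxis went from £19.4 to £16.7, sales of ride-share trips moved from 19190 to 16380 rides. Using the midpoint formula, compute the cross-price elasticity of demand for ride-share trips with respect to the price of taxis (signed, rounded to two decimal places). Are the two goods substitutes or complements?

%ΔQ_{ride-share trips} = (16380 − 19190)/avg = -2810/17785 = -0.157998…
%ΔP_{taxis} = (16.7 − 19.4)/avg = -2.7/18.05 = -0.149584…
E_cross = (-2810/17785) / (-2.7/18.05) = 1.0562…
E_cross > 0 ⇒ the goods are substitutes.

1.06; substitutes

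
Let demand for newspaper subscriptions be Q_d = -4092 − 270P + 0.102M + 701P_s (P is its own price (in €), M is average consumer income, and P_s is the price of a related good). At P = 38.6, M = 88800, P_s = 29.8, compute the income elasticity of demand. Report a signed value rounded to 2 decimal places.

0.59

At the given values, Q_d = -4092 − 270(38.6) + 0.102(88800) + 701(29.8) = 15433.4.
∂Q_d/∂M = 0.102.
E = (0.102) × (88800/15433.4) = 0.5868…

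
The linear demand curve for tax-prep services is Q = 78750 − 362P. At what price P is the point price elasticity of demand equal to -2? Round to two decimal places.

145.03

Ed = −362P/(78750 − 362P). Set this equal to -2:
362P = 2·(78750 − 362P) ⇒ 362P(1 + 2) = 2·78750
P = 2·78750 / (362·3) = 145.0276…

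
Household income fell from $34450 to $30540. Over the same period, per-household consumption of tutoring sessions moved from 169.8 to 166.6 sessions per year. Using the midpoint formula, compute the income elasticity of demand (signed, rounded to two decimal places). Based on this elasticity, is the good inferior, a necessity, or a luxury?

%ΔQ = (166.6 − 169.8)/[( 169.8 + 166.6)/2] = -3.2/168.2 = -0.019024…
%ΔIncome = (30540 − 34450)/[( 34450 + 30540)/2] = -3910/32495 = -0.120326…
E_income = (-3.2/168.2) / (-3910/32495) = 0.1581…
0 < E_income < 1 ⇒ normal good, necessity.

0.16; necessity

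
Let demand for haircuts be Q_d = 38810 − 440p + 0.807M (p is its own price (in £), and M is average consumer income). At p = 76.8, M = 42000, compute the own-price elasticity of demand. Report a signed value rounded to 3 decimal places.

-0.868

At the given values, Q_d = 38810 − 440(76.8) + 0.807(42000) = 38912.
∂Q_d/∂p = −440.
E = (-440) × (76.8/38912) = -0.86842…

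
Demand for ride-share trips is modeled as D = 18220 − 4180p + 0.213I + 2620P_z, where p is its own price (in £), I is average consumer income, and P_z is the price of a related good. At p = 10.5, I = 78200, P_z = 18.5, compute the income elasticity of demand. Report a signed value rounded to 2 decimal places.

At the given values, D = 18220 − 4180(10.5) + 0.213(78200) + 2620(18.5) = 39456.6.
∂D/∂I = 0.213.
E = (0.213) × (78200/39456.6) = 0.4221…

0.42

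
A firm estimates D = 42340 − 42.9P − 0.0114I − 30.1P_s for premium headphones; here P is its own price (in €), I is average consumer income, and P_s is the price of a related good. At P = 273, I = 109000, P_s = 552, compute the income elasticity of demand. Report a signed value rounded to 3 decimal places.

At the given values, D = 42340 − 42.9(273) − 0.0114(109000) − 30.1(552) = 12770.5.
∂D/∂I = -0.0114.
E = (-0.0114) × (109000/12770.5) = -0.09730…

-0.097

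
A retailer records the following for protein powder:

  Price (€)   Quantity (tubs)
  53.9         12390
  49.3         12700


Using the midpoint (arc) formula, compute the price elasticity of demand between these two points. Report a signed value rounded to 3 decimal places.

%ΔQ = (12700 − 12390) / [(12390 + 12700)/2] = 310/12545 = 0.024711…
%ΔP = (49.3 − 53.9) / [(53.9 + 49.3)/2] = -4.6/51.6 = -0.089147…
Arc Ed = %ΔQ / %ΔP = (310/12545) / (-4.6/51.6) = -0.27719…

-0.277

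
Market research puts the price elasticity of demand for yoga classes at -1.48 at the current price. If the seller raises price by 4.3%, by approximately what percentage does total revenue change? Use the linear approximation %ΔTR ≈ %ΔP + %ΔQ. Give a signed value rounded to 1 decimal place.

-2.1%

%ΔQ ≈ Ed × %ΔP = (-1.48) × (+4.3%) = -6.3640%
%ΔTR ≈ %ΔP + %ΔQ = (+4.3%) + (-6.3640%) = -2.0640%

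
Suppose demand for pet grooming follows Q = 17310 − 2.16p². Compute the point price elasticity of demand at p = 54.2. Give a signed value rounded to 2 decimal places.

-1.16

dQ/dp = −2·2.16·p = -234.144. At p = 54.2, Q = 10964.6976.
Ed = (dQ/dp)·(p/Q) = (-234.144) × (54.2/10964.6976) = -1.1574…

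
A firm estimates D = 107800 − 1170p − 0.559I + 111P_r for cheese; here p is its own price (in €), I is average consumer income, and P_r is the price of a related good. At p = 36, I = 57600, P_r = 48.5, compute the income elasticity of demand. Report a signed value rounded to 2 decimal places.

At the given values, D = 107800 − 1170(36) − 0.559(57600) + 111(48.5) = 38865.1.
∂D/∂I = -0.559.
E = (-0.559) × (57600/38865.1) = -0.8284…

-0.83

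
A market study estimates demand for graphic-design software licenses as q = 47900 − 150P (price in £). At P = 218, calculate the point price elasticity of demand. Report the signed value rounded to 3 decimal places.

dq/dP = −150. At P = 218, q = 47900 − 150(218) = 15200.
Ed = (dq/dP)·(P/q) = −150 × (218/15200) = -2.15131…

-2.151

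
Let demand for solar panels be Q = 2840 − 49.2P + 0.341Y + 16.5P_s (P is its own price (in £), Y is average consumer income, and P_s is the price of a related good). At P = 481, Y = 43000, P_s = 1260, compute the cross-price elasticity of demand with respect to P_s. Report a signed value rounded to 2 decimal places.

1.42

At the given values, Q = 2840 − 49.2(481) + 0.341(43000) + 16.5(1260) = 14627.8.
∂Q/∂P_s = 16.5.
E = (16.5) × (1260/14627.8) = 1.4212…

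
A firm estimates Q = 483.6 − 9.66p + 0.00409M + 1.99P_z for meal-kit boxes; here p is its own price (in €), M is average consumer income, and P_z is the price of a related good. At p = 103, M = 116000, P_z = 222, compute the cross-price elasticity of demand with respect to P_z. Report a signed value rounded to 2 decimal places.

1.09

At the given values, Q = 483.6 − 9.66(103) + 0.00409(116000) + 1.99(222) = 404.84.
∂Q/∂P_z = 1.99.
E = (1.99) × (222/404.84) = 1.0912…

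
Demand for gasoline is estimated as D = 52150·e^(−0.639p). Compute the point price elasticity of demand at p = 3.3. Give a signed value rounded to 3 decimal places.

dD/dp = −0.639·D = -4045.37. At p = 3.3, D = 6330.78.
Ed = (dD/dp)·(p/D) = (-4045.37) × (3.3/6330.78) = -2.1087

-2.109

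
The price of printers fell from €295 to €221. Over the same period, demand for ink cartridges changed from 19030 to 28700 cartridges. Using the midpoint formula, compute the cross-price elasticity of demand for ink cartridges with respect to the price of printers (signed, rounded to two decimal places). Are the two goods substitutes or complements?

-1.41; complements

%ΔQ_{ink cartridges} = (28700 − 19030)/avg = 9670/23865 = 0.405195…
%ΔP_{printers} = (221 − 295)/avg = -74/258 = -0.286821…
E_cross = (9670/23865) / (-74/258) = -1.4127…
E_cross < 0 ⇒ the goods are complements.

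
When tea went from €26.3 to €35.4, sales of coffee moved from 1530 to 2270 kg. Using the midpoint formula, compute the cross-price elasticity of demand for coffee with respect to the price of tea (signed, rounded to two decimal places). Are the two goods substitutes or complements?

1.32; substitutes

%ΔQ_{coffee} = (2270 − 1530)/avg = 740/1900 = 0.389473…
%ΔP_{tea} = (35.4 − 26.3)/avg = 9.1/30.85 = 0.294975…
E_cross = (740/1900) / (9.1/30.85) = 1.3203…
E_cross > 0 ⇒ the goods are substitutes.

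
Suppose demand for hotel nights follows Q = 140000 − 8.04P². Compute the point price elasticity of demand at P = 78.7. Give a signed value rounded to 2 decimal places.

-1.10

dQ/dP = −2·8.04·P = -1265.496. At P = 78.7, Q = 90202.7324.
Ed = (dQ/dP)·(P/Q) = (-1265.496) × (78.7/90202.7324) = -1.1041…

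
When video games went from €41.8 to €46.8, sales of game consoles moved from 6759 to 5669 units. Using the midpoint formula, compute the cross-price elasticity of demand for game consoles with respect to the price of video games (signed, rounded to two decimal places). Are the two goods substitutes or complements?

%ΔQ_{game consoles} = (5669 − 6759)/avg = -1090/6214 = -0.175410…
%ΔP_{video games} = (46.8 − 41.8)/avg = 5/44.3 = 0.112866…
E_cross = (-1090/6214) / (5/44.3) = -1.5541…
E_cross < 0 ⇒ the goods are complements.

-1.55; complements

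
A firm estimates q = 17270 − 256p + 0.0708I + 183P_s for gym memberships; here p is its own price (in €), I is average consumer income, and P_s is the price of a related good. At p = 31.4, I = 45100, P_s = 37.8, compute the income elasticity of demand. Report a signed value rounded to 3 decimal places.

0.165

At the given values, q = 17270 − 256(31.4) + 0.0708(45100) + 183(37.8) = 19342.08.
∂q/∂I = 0.0708.
E = (0.0708) × (45100/19342.08) = 0.16508…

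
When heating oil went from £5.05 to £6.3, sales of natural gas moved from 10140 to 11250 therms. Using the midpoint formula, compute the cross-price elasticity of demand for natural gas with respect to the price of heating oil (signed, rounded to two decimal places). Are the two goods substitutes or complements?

0.47; substitutes

%ΔQ_{natural gas} = (11250 − 10140)/avg = 1110/10695 = 0.103786…
%ΔP_{heating oil} = (6.3 − 5.05)/avg = 1.25/5.675 = 0.220264…
E_cross = (1110/10695) / (1.25/5.675) = 0.4711…
E_cross > 0 ⇒ the goods are substitutes.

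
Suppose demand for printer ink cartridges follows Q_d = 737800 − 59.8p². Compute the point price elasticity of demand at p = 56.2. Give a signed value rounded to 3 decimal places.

dQ_d/dp = −2·59.8·p = -6721.52. At p = 56.2, Q_d = 548925.288.
Ed = (dQ_d/dp)·(p/Q_d) = (-6721.52) × (56.2/548925.288) = -0.68816…

-0.688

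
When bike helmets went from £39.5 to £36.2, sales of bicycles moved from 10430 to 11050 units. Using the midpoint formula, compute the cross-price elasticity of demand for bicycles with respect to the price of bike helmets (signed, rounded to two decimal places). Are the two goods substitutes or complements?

%ΔQ_{bicycles} = (11050 − 10430)/avg = 620/10740 = 0.057728…
%ΔP_{bike helmets} = (36.2 − 39.5)/avg = -3.3/37.85 = -0.087186…
E_cross = (620/10740) / (-3.3/37.85) = -0.6621…
E_cross < 0 ⇒ the goods are complements.

-0.66; complements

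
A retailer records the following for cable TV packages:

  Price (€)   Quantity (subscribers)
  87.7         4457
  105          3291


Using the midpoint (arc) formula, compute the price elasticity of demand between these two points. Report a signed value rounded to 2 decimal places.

%ΔQ = (3291 − 4457) / [(4457 + 3291)/2] = -1166/3874 = -0.300980…
%ΔP = (105 − 87.7) / [(87.7 + 105)/2] = 17.3/96.35 = 0.179553…
Arc Ed = %ΔQ / %ΔP = (-1166/3874) / (17.3/96.35) = -1.6762…

-1.68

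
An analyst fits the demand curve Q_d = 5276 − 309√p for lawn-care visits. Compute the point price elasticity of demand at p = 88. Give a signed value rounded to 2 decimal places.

-0.61

dQ_d/dp = −309/(2√p) = -16.4698. At p = 88, Q_d = 2377.32.
Ed = (dQ_d/dp)·(p/Q_d) = (-16.4698) × (88/2377.32) = -0.6096…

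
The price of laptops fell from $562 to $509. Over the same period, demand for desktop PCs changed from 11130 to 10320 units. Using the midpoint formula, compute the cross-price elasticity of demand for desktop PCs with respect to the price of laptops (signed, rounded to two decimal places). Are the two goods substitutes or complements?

0.76; substitutes

%ΔQ_{desktop PCs} = (10320 − 11130)/avg = -810/10725 = -0.075524…
%ΔP_{laptops} = (509 − 562)/avg = -53/535.5 = -0.098972…
E_cross = (-810/10725) / (-53/535.5) = 0.7630…
E_cross > 0 ⇒ the goods are substitutes.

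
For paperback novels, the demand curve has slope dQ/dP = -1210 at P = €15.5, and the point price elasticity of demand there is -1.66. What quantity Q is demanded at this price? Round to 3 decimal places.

Ed = (dQ/dP)·(P/Q) ⇒ Q = (dQ/dP)·P/Ed = (-1210)·15.5/(-1.66) = 11298.19277…

11298.193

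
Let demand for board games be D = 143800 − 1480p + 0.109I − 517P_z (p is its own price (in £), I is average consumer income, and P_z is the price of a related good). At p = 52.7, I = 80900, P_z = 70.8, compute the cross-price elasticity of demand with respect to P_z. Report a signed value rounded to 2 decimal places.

At the given values, D = 143800 − 1480(52.7) + 0.109(80900) − 517(70.8) = 38018.5.
∂D/∂P_z = -517.
E = (-517) × (70.8/38018.5) = -0.9627…

-0.96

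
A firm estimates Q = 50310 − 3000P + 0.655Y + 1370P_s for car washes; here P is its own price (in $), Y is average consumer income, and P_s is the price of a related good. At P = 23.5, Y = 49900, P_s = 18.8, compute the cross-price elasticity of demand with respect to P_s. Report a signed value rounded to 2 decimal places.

At the given values, Q = 50310 − 3000(23.5) + 0.655(49900) + 1370(18.8) = 38250.5.
∂Q/∂P_s = 1370.
E = (1370) × (18.8/38250.5) = 0.6733…

0.67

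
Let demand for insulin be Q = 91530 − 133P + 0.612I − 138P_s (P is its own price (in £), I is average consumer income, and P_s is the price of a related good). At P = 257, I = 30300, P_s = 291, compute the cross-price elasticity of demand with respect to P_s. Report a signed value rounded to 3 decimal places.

-1.124

At the given values, Q = 91530 − 133(257) + 0.612(30300) − 138(291) = 35734.6.
∂Q/∂P_s = -138.
E = (-138) × (291/35734.6) = -1.12378…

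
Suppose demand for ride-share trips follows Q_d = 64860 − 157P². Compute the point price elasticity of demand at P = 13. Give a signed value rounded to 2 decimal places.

dQ_d/dP = −2·157·P = -4082. At P = 13, Q_d = 38327.
Ed = (dQ_d/dP)·(P/Q_d) = (-4082) × (13/38327) = -1.3845…

-1.38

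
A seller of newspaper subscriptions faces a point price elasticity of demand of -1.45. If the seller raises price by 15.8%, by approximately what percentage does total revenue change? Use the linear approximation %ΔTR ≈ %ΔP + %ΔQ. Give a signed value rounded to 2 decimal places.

-7.11%

%ΔQ ≈ Ed × %ΔP = (-1.45) × (+15.8%) = -22.9100%
%ΔTR ≈ %ΔP + %ΔQ = (+15.8%) + (-22.9100%) = -7.1100%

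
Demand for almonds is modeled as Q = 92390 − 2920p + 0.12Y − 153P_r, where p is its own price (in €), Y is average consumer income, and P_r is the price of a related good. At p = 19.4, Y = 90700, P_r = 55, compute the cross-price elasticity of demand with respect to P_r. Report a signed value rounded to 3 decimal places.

-0.220

At the given values, Q = 92390 − 2920(19.4) + 0.12(90700) − 153(55) = 38211.
∂Q/∂P_r = -153.
E = (-153) × (55/38211) = -0.22022…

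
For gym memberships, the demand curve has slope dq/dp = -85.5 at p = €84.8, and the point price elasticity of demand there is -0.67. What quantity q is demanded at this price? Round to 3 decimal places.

10821.493

Ed = (dq/dp)·(p/q) ⇒ q = (dq/dp)·p/Ed = (-85.5)·84.8/(-0.67) = 10821.49253…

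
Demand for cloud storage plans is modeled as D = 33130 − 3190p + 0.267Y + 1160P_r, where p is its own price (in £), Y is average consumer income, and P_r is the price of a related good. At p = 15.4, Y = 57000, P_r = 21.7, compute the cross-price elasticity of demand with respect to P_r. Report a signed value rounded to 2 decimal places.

1.03

At the given values, D = 33130 − 3190(15.4) + 0.267(57000) + 1160(21.7) = 24395.
∂D/∂P_r = 1160.
E = (1160) × (21.7/24395) = 1.0318…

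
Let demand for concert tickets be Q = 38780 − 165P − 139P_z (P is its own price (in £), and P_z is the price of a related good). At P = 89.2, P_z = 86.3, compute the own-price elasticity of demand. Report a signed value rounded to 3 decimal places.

At the given values, Q = 38780 − 165(89.2) − 139(86.3) = 12066.3.
∂Q/∂P = −165.
E = (-165) × (89.2/12066.3) = -1.21976…

-1.220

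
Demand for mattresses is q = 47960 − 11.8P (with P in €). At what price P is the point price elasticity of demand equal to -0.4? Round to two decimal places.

Ed = −11.8P/(47960 − 11.8P). Set this equal to -0.4:
11.8P = 0.4·(47960 − 11.8P) ⇒ 11.8P(1 + 0.4) = 0.4·47960
P = 0.4·47960 / (11.8·1.4) = 1161.2590…

1161.26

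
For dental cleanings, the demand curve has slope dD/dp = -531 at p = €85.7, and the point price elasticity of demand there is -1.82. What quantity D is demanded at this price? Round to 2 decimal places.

25003.68

Ed = (dD/dp)·(p/D) ⇒ D = (dD/dp)·p/Ed = (-531)·85.7/(-1.82) = 25003.6813…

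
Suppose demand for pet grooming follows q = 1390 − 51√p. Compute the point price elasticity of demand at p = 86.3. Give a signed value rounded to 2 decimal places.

dq/dp = −51/(2√p) = -2.74495. At p = 86.3, q = 916.221.
Ed = (dq/dp)·(p/q) = (-2.74495) × (86.3/916.221) = -0.2585…

-0.26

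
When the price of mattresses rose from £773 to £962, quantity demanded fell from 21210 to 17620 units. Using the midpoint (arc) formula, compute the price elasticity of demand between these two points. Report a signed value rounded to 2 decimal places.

%ΔQ = (17620 − 21210) / [(21210 + 17620)/2] = -3590/19415 = -0.184908…
%ΔP = (962 − 773) / [(773 + 962)/2] = 189/867.5 = 0.217867…
Arc Ed = %ΔQ / %ΔP = (-3590/19415) / (189/867.5) = -0.8487…

-0.85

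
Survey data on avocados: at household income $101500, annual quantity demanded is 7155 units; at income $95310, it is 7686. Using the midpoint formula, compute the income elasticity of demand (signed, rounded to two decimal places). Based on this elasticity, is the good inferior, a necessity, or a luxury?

-1.14; inferior

%ΔQ = (7686 − 7155)/[( 7155 + 7686)/2] = 531/7420.5 = 0.071558…
%ΔIncome = (95310 − 101500)/[( 101500 + 95310)/2] = -6190/98405 = -0.062903…
E_income = (531/7420.5) / (-6190/98405) = -1.1375…
E_income < 0 ⇒ inferior good.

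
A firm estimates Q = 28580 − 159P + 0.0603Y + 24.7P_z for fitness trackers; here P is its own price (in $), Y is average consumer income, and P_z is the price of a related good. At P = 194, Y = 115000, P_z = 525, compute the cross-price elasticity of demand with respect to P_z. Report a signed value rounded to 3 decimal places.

At the given values, Q = 28580 − 159(194) + 0.0603(115000) + 24.7(525) = 17636.
∂Q/∂P_z = 24.7.
E = (24.7) × (525/17636) = 0.73528…

0.735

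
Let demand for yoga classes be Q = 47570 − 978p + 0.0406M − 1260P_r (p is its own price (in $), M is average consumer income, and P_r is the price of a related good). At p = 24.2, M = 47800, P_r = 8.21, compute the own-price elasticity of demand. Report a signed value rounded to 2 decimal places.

-1.53

At the given values, Q = 47570 − 978(24.2) + 0.0406(47800) − 1260(8.21) = 15498.48.
∂Q/∂p = −978.
E = (-978) × (24.2/15498.48) = -1.5270…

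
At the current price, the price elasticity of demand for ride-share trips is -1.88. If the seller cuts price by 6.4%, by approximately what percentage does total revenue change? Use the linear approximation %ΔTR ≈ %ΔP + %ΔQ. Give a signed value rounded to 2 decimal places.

+5.63%

%ΔQ ≈ Ed × %ΔP = (-1.88) × (-6.4%) = +12.0320%
%ΔTR ≈ %ΔP + %ΔQ = (-6.4%) + (+12.0320%) = +5.6320%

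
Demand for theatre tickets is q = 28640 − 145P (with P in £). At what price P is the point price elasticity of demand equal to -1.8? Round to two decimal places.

Ed = −145P/(28640 − 145P). Set this equal to -1.8:
145P = 1.8·(28640 − 145P) ⇒ 145P(1 + 1.8) = 1.8·28640
P = 1.8·28640 / (145·2.8) = 126.9753…

126.98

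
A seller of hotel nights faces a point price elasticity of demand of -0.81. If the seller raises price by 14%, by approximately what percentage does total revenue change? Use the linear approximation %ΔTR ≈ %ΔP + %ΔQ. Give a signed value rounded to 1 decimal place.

+2.7%

%ΔQ ≈ Ed × %ΔP = (-0.81) × (+14%) = -11.3400%
%ΔTR ≈ %ΔP + %ΔQ = (+14%) + (-11.3400%) = +2.6600%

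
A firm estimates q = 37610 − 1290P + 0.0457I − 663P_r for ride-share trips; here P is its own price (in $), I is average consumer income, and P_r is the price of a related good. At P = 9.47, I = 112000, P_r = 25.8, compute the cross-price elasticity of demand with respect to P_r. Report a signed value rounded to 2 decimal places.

At the given values, q = 37610 − 1290(9.47) + 0.0457(112000) − 663(25.8) = 13406.7.
∂q/∂P_r = -663.
E = (-663) × (25.8/13406.7) = -1.2758…

-1.28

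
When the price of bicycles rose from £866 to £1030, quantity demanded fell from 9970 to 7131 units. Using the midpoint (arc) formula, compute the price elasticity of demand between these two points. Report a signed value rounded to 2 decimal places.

-1.92

%ΔQ = (7131 − 9970) / [(9970 + 7131)/2] = -2839/8550.5 = -0.332027…
%ΔP = (1030 − 866) / [(866 + 1030)/2] = 164/948 = 0.172995…
Arc Ed = %ΔQ / %ΔP = (-2839/8550.5) / (164/948) = -1.9192…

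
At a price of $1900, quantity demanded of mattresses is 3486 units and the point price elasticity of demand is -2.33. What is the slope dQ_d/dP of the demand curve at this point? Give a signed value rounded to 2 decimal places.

Ed = (dQ_d/dP)·(P/Q_d) ⇒ dQ_d/dP = Ed·Q_d/P = (-2.33)·3486/1900 = -4.2749…

-4.27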